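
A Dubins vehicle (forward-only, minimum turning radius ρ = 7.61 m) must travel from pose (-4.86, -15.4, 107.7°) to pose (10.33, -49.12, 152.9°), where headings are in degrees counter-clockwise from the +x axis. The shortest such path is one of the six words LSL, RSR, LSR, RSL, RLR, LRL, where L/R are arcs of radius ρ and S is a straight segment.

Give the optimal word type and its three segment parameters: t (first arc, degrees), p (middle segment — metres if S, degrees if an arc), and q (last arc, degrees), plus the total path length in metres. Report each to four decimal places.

RSR: t = 176.4012°, p = 31.4041 m, q = 138.3988°, L = 73.2157 m

Let ψ = atan2(Δy, Δx) = atan2(-33.72, 15.19) = -65.7497° be the start→goal bearing.
Normalize: d = |goal − start| / ρ = 36.983435/7.61 = 4.859847, α = (θ_start − ψ) mod 360° = 173.4497° = 3.027267 rad, β = (θ_goal − ψ) mod 360° = 218.6497° = 3.816156 rad.
Common terms: sin α = 0.114076, cos α = -0.993472, sin β = -0.624557, cos β = -0.780980, cos(α−β) = 0.704634, d² = 23.618113. Work in radians in the unit-radius frame; every candidate has L = ρ·(t + p + q).
LSL: p² = 2 + d² − 2cos(α−β) + 2d(sin α − sin β) = 31.388130; p = √p² = 5.602511; φ = atan2(cos β − cos α, d + sin α − sin β) = 0.037937 rad; t = (φ − α) mod 2π = 3.293855 rad, q = (β − φ) mod 2π = 3.778219 rad → L = 7.61·(3.293855 + 5.602511 + 3.778219) = 7.61·12.674585 = 96.453593 m
RSR: p² = 2 + d² − 2cos(α−β) + 2d(sin β − sin α) = 17.029559; p = √p² = 4.126689; φ = atan2(cos α − cos β, d − sin α + sin β) = -0.051515 rad; t = (α − φ) mod 2π = 3.078783 rad, q = (φ − β) mod 2π = 2.415514 rad → L = 7.61·(3.078783 + 4.126689 + 2.415514) = 7.61·9.620985 = 73.215696 m
LSR: p² = d² − 2 + 2cos(α−β) + 2d(sin α + sin β) = 18.065669; p = √p² = 4.250373; φ = atan2(−cos α − cos β, d + sin α + sin β) − atan2(−2, p) = 0.827175 rad; t = (φ − α) mod 2π = 4.083093 rad, q = (φ − β) mod 2π = 3.294204 rad → L = 7.61·(4.083093 + 4.250373 + 3.294204) = 7.61·11.627669 = 88.486564 m
RSL: p² = d² − 2 + 2cos(α−β) − 2d(sin α + sin β) = 27.989093; p = √p² = 5.290472; φ = atan2(cos α + cos β, d − sin α − sin β) − atan2(2, p) = -0.680556 rad; t = (α − φ) mod 2π = 3.707823 rad, q = (β − φ) mod 2π = 4.496712 rad → L = 7.61·(3.707823 + 5.290472 + 4.496712) = 7.61·13.495007 = 102.697006 m
RLR: c = (6 − d² + 2cos(α−β) + 2d(sin α − sin β))/8 = -1.128695, |c| > 1 → infeasible
LRL: c = (6 − d² + 2cos(α−β) − 2d(sin α − sin β))/8 = -2.923516, |c| > 1 → infeasible
Shortest: RSR with L = 73.215696 m ≈ 73.2157 m
Convert RSR to answer units (arcs ×180/π): t = 3.078783·180/π = 176.4012°, p = ρ·p = 7.61·4.126689 = 31.4041 m, q = 2.415514·180/π = 138.3988°, L = 73.2157 m.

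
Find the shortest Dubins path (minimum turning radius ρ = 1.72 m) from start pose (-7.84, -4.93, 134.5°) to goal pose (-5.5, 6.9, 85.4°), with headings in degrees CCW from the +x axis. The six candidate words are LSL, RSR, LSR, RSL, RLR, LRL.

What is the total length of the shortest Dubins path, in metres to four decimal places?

12.3387 m

Let ψ = atan2(Δy, Δx) = atan2(11.83, 2.34) = 78.8112° be the start→goal bearing.
Normalize: d = |goal − start| / ρ = 12.059208/1.72 = 7.011168, α = (θ_start − ψ) mod 360° = 55.6888° = 0.971953 rad, β = (θ_goal − ψ) mod 360° = 6.5888° = 0.114996 rad.
Common terms: sin α = 0.825988, cos α = 0.563688, sin β = 0.114743, cos β = 0.993395, cos(α−β) = 0.654741, d² = 49.156470. Work in radians in the unit-radius frame; every candidate has L = ρ·(t + p + q).
LSL: p² = 2 + d² − 2cos(α−β) + 2d(sin α − sin β) = 59.820306; p = √p² = 7.734359; φ = atan2(cos β − cos α, d + sin α − sin β) = 0.055587 rad; t = (φ − α) mod 2π = 5.366819 rad, q = (β − φ) mod 2π = 0.059409 rad → L = 1.72·(5.366819 + 7.734359 + 0.059409) = 1.72·13.160587 = 22.636210 m
RSR: p² = 2 + d² − 2cos(α−β) + 2d(sin β − sin α) = 39.873670; p = √p² = 6.314560; φ = atan2(cos α − cos β, d − sin α + sin β) = -0.068103 rad; t = (α − φ) mod 2π = 1.040056 rad, q = (φ − β) mod 2π = 6.100086 rad → L = 1.72·(1.040056 + 6.314560 + 6.100086) = 1.72·13.454702 = 23.142088 m
LSR: p² = d² − 2 + 2cos(α−β) + 2d(sin α + sin β) = 61.657198; p = √p² = 7.852210; φ = atan2(−cos α − cos β, d + sin α + sin β) − atan2(−2, p) = 0.056036 rad; t = (φ − α) mod 2π = 5.367269 rad, q = (φ − β) mod 2π = 6.224225 rad → L = 1.72·(5.367269 + 7.852210 + 6.224225) = 1.72·19.443704 = 33.443170 m
RSL: p² = d² − 2 + 2cos(α−β) − 2d(sin α + sin β) = 35.274705; p = √p² = 5.939251; φ = atan2(cos α + cos β, d − sin α − sin β) − atan2(2, p) = -0.073727 rad; t = (α − φ) mod 2π = 1.045679 rad, q = (β − φ) mod 2π = 0.188723 rad → L = 1.72·(1.045679 + 5.939251 + 0.188723) = 1.72·7.173654 = 12.338684 m
RLR: c = (6 − d² + 2cos(α−β) + 2d(sin α − sin β))/8 = -3.984209, |c| > 1 → infeasible
LRL: c = (6 − d² + 2cos(α−β) − 2d(sin α − sin β))/8 = -6.477538, |c| > 1 → infeasible
Shortest: RSL with L = 12.338684 m ≈ 12.3387 m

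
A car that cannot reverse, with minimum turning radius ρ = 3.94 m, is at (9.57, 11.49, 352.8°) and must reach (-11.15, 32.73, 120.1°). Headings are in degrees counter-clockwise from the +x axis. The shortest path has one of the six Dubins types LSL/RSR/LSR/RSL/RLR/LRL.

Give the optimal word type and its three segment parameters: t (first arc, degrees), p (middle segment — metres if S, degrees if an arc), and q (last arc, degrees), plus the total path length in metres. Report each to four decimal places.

LSR: t = 157.3422°, p = 25.0537 m, q = 30.0422°, L = 37.9394 m

Let ψ = atan2(Δy, Δx) = atan2(21.24, -20.72) = 134.2900° be the start→goal bearing.
Normalize: d = |goal − start| / ρ = 29.672479/3.94 = 7.531086, α = (θ_start − ψ) mod 360° = 218.5100° = 3.813719 rad, β = (θ_goal − ψ) mod 360° = 345.8100° = 6.035523 rad.
Common terms: sin α = -0.622651, cos α = -0.782499, sin β = -0.245138, cos β = 0.969488, cos(α−β) = -0.605988, d² = 56.717256. Work in radians in the unit-radius frame; every candidate has L = ρ·(t + p + q).
LSL: p² = 2 + d² − 2cos(α−β) + 2d(sin α − sin β) = 54.243059; p = √p² = 7.364989; φ = atan2(cos β − cos α, d + sin α − sin β) = 0.240183 rad; t = (φ − α) mod 2π = 2.709649 rad, q = (β − φ) mod 2π = 5.795340 rad → L = 3.94·(2.709649 + 7.364989 + 5.795340) = 3.94·15.869978 = 62.527714 m
RSR: p² = 2 + d² − 2cos(α−β) + 2d(sin β − sin α) = 65.615407; p = √p² = 8.100334; φ = atan2(cos α − cos β, d − sin α + sin β) = -0.218009 rad; t = (α − φ) mod 2π = 4.031728 rad, q = (φ − β) mod 2π = 0.029653 rad → L = 3.94·(4.031728 + 8.100334 + 0.029653) = 3.94·12.161715 = 47.917157 m
LSR: p² = d² − 2 + 2cos(α−β) + 2d(sin α + sin β) = 40.434487; p = √p² = 6.358812; φ = atan2(−cos α − cos β, d + sin α + sin β) − atan2(−2, p) = 0.276673 rad; t = (φ − α) mod 2π = 2.746139 rad, q = (φ − β) mod 2π = 0.524335 rad → L = 3.94·(2.746139 + 6.358812 + 0.524335) = 3.94·9.629285 = 37.939384 m
RSL: p² = d² − 2 + 2cos(α−β) − 2d(sin α + sin β) = 66.576072; p = √p² = 8.159416; φ = atan2(cos α + cos β, d − sin α − sin β) − atan2(2, p) = -0.218116 rad; t = (α − φ) mod 2π = 4.031836 rad, q = (β − φ) mod 2π = 6.253640 rad → L = 3.94·(4.031836 + 8.159416 + 6.253640) = 3.94·18.444892 = 72.672873 m
RLR: c = (6 − d² + 2cos(α−β) + 2d(sin α − sin β))/8 = -7.201926, |c| > 1 → infeasible
LRL: c = (6 − d² + 2cos(α−β) − 2d(sin α − sin β))/8 = -5.780382, |c| > 1 → infeasible
Shortest: LSR with L = 37.939384 m ≈ 37.9394 m
Convert LSR to answer units (arcs ×180/π): t = 2.746139·180/π = 157.3422°, p = ρ·p = 3.94·6.358812 = 25.0537 m, q = 0.524335·180/π = 30.0422°, L = 37.9394 m.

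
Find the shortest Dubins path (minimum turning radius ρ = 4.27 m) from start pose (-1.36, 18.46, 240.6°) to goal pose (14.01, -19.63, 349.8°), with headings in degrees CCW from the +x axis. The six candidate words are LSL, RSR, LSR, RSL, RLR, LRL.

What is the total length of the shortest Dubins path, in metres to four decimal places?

42.2644 m

Let ψ = atan2(Δy, Δx) = atan2(-38.09, 15.37) = -68.0250° be the start→goal bearing.
Normalize: d = |goal − start| / ρ = 41.074140/4.27 = 9.619237, α = (θ_start − ψ) mod 360° = 308.6250° = 5.386523 rad, β = (θ_goal − ψ) mod 360° = 57.8250° = 1.009237 rad.
Common terms: sin α = -0.781248, cos α = 0.624221, sin β = 0.846426, cos β = 0.532506, cos(α−β) = -0.328867, d² = 92.529713. Work in radians in the unit-radius frame; every candidate has L = ρ·(t + p + q).
LSL: p² = 2 + d² − 2cos(α−β) + 2d(sin α − sin β) = 63.873489; p = √p² = 7.992089; φ = atan2(cos β − cos α, d + sin α − sin β) = -0.011476 rad; t = (φ − α) mod 2π = 0.885186 rad, q = (β − φ) mod 2π = 1.020713 rad → L = 4.27·(0.885186 + 7.992089 + 1.020713) = 4.27·9.897989 = 42.264412 m
RSR: p² = 2 + d² − 2cos(α−β) + 2d(sin β − sin α) = 126.501403; p = √p² = 11.247284; φ = atan2(cos α − cos β, d − sin α + sin β) = 0.008154 rad; t = (α − φ) mod 2π = 5.378369 rad, q = (φ − β) mod 2π = 5.282102 rad → L = 4.27·(5.378369 + 11.247284 + 5.282102) = 4.27·21.907755 = 93.546115 m
LSR: p² = d² − 2 + 2cos(α−β) + 2d(sin α + sin β) = 91.125908; p = √p² = 9.545989; φ = atan2(−cos α − cos β, d + sin α + sin β) − atan2(−2, p) = 0.087646 rad; t = (φ − α) mod 2π = 0.984308 rad, q = (φ − β) mod 2π = 5.361594 rad → L = 4.27·(0.984308 + 9.545989 + 5.361594) = 4.27·15.891891 = 67.858375 m
RSL: p² = d² − 2 + 2cos(α−β) − 2d(sin α + sin β) = 88.618051; p = √p² = 9.413716; φ = atan2(cos α + cos β, d − sin α − sin β) − atan2(2, p) = -0.088858 rad; t = (α − φ) mod 2π = 5.475381 rad, q = (β − φ) mod 2π = 1.098095 rad → L = 4.27·(5.475381 + 9.413716 + 1.098095) = 4.27·15.987192 = 68.265310 m
RLR: c = (6 − d² + 2cos(α−β) + 2d(sin α − sin β))/8 = -14.812675, |c| > 1 → infeasible
LRL: c = (6 − d² + 2cos(α−β) − 2d(sin α − sin β))/8 = -6.984186, |c| > 1 → infeasible
Shortest: LSL with L = 42.264412 m ≈ 42.2644 m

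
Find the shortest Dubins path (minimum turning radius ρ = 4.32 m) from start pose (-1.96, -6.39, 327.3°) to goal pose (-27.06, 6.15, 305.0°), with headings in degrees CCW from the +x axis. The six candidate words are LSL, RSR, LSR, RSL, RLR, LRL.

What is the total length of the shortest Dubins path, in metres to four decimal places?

Let ψ = atan2(Δy, Δx) = atan2(12.54, -25.10) = 153.4532° be the start→goal bearing.
Normalize: d = |goal − start| / ρ = 28.058182/4.32 = 6.494950, α = (θ_start − ψ) mod 360° = 173.8468° = 3.034199 rad, β = (θ_goal − ψ) mod 360° = 151.5468° = 2.644990 rad.
Common terms: sin α = 0.107188, cos α = -0.994239, sin β = 0.476441, cos β = -0.879206, cos(α−β) = 0.925210, d² = 42.184371. Work in radians in the unit-radius frame; every candidate has L = ρ·(t + p + q).
LSL: p² = 2 + d² − 2cos(α−β) + 2d(sin α − sin β) = 37.537386; p = √p² = 6.126776; φ = atan2(cos β − cos α, d + sin α − sin β) = 0.018776 rad; t = (φ − α) mod 2π = 3.267763 rad, q = (β − φ) mod 2π = 2.626214 rad → L = 4.32·(3.267763 + 6.126776 + 2.626214) = 4.32·12.020753 = 51.929653 m
RSR: p² = 2 + d² − 2cos(α−β) + 2d(sin β − sin α) = 47.130517; p = √p² = 6.865167; φ = atan2(cos α − cos β, d − sin α + sin β) = -0.016757 rad; t = (α − φ) mod 2π = 3.050956 rad, q = (φ − β) mod 2π = 3.621438 rad → L = 4.32·(3.050956 + 6.865167 + 3.621438) = 4.32·13.537561 = 58.482262 m
LSR: p² = d² − 2 + 2cos(α−β) + 2d(sin α + sin β) = 49.616065; p = √p² = 7.043867; φ = atan2(−cos α − cos β, d + sin α + sin β) − atan2(−2, p) = 0.535386 rad; t = (φ − α) mod 2π = 3.784372 rad, q = (φ − β) mod 2π = 4.173581 rad → L = 4.32·(3.784372 + 7.043867 + 4.173581) = 4.32·15.001820 = 64.807862 m
RSL: p² = d² − 2 + 2cos(α−β) − 2d(sin α + sin β) = 34.453515; p = √p² = 5.869712; φ = atan2(cos α + cos β, d − sin α − sin β) − atan2(2, p) = -0.635306 rad; t = (α − φ) mod 2π = 3.669505 rad, q = (β − φ) mod 2π = 3.280296 rad → L = 4.32·(3.669505 + 5.869712 + 3.280296) = 4.32·12.819512 = 55.380294 m
RLR: c = (6 − d² + 2cos(α−β) + 2d(sin α − sin β))/8 = -4.891315, |c| > 1 → infeasible
LRL: c = (6 − d² + 2cos(α−β) − 2d(sin α − sin β))/8 = -3.692173, |c| > 1 → infeasible
Shortest: LSL with L = 51.929653 m ≈ 51.9297 m

51.9297 m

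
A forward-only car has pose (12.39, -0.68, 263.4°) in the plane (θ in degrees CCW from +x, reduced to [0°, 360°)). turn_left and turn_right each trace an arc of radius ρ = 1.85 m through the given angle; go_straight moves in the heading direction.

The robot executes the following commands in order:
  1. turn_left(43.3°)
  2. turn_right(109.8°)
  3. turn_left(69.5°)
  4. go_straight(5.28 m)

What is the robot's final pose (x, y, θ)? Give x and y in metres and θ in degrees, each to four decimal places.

set_pose: (x, y, θ) = (12.3900, -0.6800, 263.4000°), ρ = 1.85
turn_left(43.3°): centre at ρ to the left, rotate +43.3° → (12.7445, -1.9982, 306.7000°)
turn_right(109.8°): centre at ρ to the right, rotate −109.8° → (11.7990, -4.8740, 196.9000°)
turn_left(69.5°): centre at ρ to the left, rotate +69.5° → (10.4904, -6.5279, 266.4000°)
go_straight(5.28): x += 5.28·cos θ, y += 5.28·sin θ → (10.1589, -11.7975, 266.4000°)

(10.1589, -11.7975, 266.4000°)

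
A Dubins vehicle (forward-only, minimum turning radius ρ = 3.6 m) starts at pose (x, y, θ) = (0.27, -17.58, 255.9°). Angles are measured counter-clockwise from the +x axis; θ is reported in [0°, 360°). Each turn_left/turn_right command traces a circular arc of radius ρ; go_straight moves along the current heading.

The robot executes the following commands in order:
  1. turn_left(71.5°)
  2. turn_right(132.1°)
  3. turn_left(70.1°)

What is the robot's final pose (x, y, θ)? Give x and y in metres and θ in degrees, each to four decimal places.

set_pose: (x, y, θ) = (0.2700, -17.5800, 255.9000°), ρ = 3.6
turn_left(71.5°): centre at ρ to the left, rotate +71.5° → (1.8220, -21.4898, 327.4000°)
turn_right(132.1°): centre at ρ to the right, rotate −132.1° → (0.8323, -27.9951, 195.3000°)
turn_left(70.1°): centre at ρ to the left, rotate +70.1° → (-1.8061, -31.1788, 265.4000°)

(-1.8061, -31.1788, 265.4000°)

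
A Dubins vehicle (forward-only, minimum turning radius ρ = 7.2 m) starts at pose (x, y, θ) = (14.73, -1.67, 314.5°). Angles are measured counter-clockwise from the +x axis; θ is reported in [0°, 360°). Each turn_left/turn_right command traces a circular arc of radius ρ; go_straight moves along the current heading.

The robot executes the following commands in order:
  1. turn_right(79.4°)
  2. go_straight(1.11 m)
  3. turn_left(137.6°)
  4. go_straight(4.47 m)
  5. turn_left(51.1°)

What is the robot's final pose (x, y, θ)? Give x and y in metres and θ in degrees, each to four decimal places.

set_pose: (x, y, θ) = (14.7300, -1.6700, 314.5000°), ρ = 7.2
turn_right(79.4°): centre at ρ to the right, rotate −79.4° → (15.4997, -10.8360, 235.1000°)
go_straight(1.11): x += 1.11·cos θ, y += 1.11·sin θ → (14.8646, -11.7464, 235.1000°)
turn_left(137.6°): centre at ρ to the left, rotate +137.6° → (22.3526, -22.8897, 372.7000° ≡ 12.7000°)
go_straight(4.47): x += 4.47·cos θ, y += 4.47·sin θ → (26.7132, -21.9070, 12.7000°)
turn_left(51.1°): centre at ρ to the left, rotate +51.1° → (31.5906, -18.0619, 63.8000°)

(31.5906, -18.0619, 63.8000°)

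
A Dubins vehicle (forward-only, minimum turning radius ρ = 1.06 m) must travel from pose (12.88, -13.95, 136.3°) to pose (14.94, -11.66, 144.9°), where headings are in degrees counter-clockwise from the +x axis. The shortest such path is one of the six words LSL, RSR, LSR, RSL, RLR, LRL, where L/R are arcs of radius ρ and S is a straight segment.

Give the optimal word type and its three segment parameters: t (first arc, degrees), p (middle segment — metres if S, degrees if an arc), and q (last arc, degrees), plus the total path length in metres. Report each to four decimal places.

RSR: t = 85.3154°, p = 3.0772 m, q = 266.0846°, L = 9.5782 m

Let ψ = atan2(Δy, Δx) = atan2(2.29, 2.06) = 48.0266° be the start→goal bearing.
Normalize: d = |goal − start| / ρ = 3.080211/1.06 = 2.905859, α = (θ_start − ψ) mod 360° = 88.2734° = 1.540661 rad, β = (θ_goal − ψ) mod 360° = 96.8734° = 1.690760 rad.
Common terms: sin α = 0.999546, cos α = 0.030131, sin β = 0.992813, cos β = -0.119676, cos(α−β) = 0.988756, d² = 8.444019. Work in radians in the unit-radius frame; every candidate has L = ρ·(t + p + q).
LSL: p² = 2 + d² − 2cos(α−β) + 2d(sin α − sin β) = 8.505636; p = √p² = 2.916442; φ = atan2(cos β − cos α, d + sin α − sin β) = -0.051389 rad; t = (φ − α) mod 2π = 4.691135 rad, q = (β − φ) mod 2π = 1.742148 rad → L = 1.06·(4.691135 + 2.916442 + 1.742148) = 1.06·9.349726 = 9.910710 m
RSR: p² = 2 + d² − 2cos(α−β) + 2d(sin β − sin α) = 8.427377; p = √p² = 2.902994; φ = atan2(cos α − cos β, d − sin α + sin β) = 0.051627 rad; t = (α − φ) mod 2π = 1.489034 rad, q = (φ − β) mod 2π = 4.644053 rad → L = 1.06·(1.489034 + 2.902994 + 4.644053) = 1.06·9.036081 = 9.578246 m
LSR: p² = d² − 2 + 2cos(α−β) + 2d(sin α + sin β) = 20.000563; p = √p² = 4.472199; φ = atan2(−cos α − cos β, d + sin α + sin β) − atan2(−2, p) = 0.438808 rad; t = (φ − α) mod 2π = 5.181332 rad, q = (φ − β) mod 2π = 5.031234 rad → L = 1.06·(5.181332 + 4.472199 + 5.031234) = 1.06·14.684765 = 15.565851 m
RSL: p² = d² − 2 + 2cos(α−β) − 2d(sin α + sin β) = -3.157499 < 0 → infeasible
RLR: c = (6 − d² + 2cos(α−β) + 2d(sin α − sin β))/8 = -0.053422; p = 2π − arccos c = 4.658941 rad; φ = atan2(cos α − cos β, d − sin α + sin β) = 0.051627 rad; t = (α − φ + p/2) mod 2π = 3.818505 rad, q = (α − β − t + p) mod 2π = 0.690338 rad → L = 1.06·(3.818505 + 4.658941 + 0.690338) = 1.06·9.167785 = 9.717852 m
LRL: c = (6 − d² + 2cos(α−β) − 2d(sin α − sin β))/8 = -0.063205; p = 2π − arccos c = 4.649142 rad; φ = atan2(cos β − cos α, d + sin α − sin β) = -0.051389 rad; t = (φ − α + p/2) mod 2π = 0.732521 rad, q = (β − α − t + p) mod 2π = 4.066719 rad → L = 1.06·(0.732521 + 4.649142 + 4.066719) = 1.06·9.448383 = 10.015286 m
Shortest: RSR with L = 9.578246 m ≈ 9.5782 m
Convert RSR to answer units (arcs ×180/π): t = 1.489034·180/π = 85.3154°, p = ρ·p = 1.06·2.902994 = 3.0772 m, q = 4.644053·180/π = 266.0846°, L = 9.5782 m.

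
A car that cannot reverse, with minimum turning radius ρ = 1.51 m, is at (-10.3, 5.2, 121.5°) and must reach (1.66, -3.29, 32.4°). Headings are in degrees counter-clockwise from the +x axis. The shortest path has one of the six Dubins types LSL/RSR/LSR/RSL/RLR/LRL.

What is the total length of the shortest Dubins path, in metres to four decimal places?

19.1779 m

Let ψ = atan2(Δy, Δx) = atan2(-8.49, 11.96) = -35.3697° be the start→goal bearing.
Normalize: d = |goal − start| / ρ = 14.667028/1.51 = 9.713263, α = (θ_start − ψ) mod 360° = 156.8697° = 2.737892 rad, β = (θ_goal − ψ) mod 360° = 67.7697° = 1.182804 rad.
Common terms: sin α = 0.392824, cos α = -0.919614, sin β = 0.925670, cos β = 0.378331, cos(α−β) = 0.015707, d² = 94.347485. Work in radians in the unit-radius frame; every candidate has L = ρ·(t + p + q).
LSL: p² = 2 + d² − 2cos(α−β) + 2d(sin α − sin β) = 85.964720; p = √p² = 9.271716; φ = atan2(cos β − cos α, d + sin α − sin β) = 0.140451 rad; t = (φ − α) mod 2π = 3.685744 rad, q = (β − φ) mod 2π = 1.042353 rad → L = 1.51·(3.685744 + 9.271716 + 1.042353) = 1.51·13.999813 = 21.139718 m
RSR: p² = 2 + d² − 2cos(α−β) + 2d(sin β − sin α) = 106.667420; p = √p² = 10.327992; φ = atan2(cos α − cos β, d − sin α + sin β) = -0.126006 rad; t = (α − φ) mod 2π = 2.863898 rad, q = (φ − β) mod 2π = 4.974376 rad → L = 1.51·(2.863898 + 10.327992 + 4.974376) = 1.51·18.166266 = 27.431061 m
LSR: p² = d² − 2 + 2cos(α−β) + 2d(sin α + sin β) = 117.992669; p = √p² = 10.862443; φ = atan2(−cos α − cos β, d + sin α + sin β) − atan2(−2, p) = 0.231108 rad; t = (φ − α) mod 2π = 3.776401 rad, q = (φ − β) mod 2π = 5.331490 rad → L = 1.51·(3.776401 + 10.862443 + 5.331490) = 1.51·19.970334 = 30.155204 m
RSL: p² = d² − 2 + 2cos(α−β) − 2d(sin α + sin β) = 66.765130; p = √p² = 8.170993; φ = atan2(cos α + cos β, d − sin α − sin β) − atan2(2, p) = -0.304438 rad; t = (α − φ) mod 2π = 3.042330 rad, q = (β − φ) mod 2π = 1.487242 rad → L = 1.51·(3.042330 + 8.170993 + 1.487242) = 1.51·12.700565 = 19.177853 m
RLR: c = (6 − d² + 2cos(α−β) + 2d(sin α − sin β))/8 = -12.333427, |c| > 1 → infeasible
LRL: c = (6 − d² + 2cos(α−β) − 2d(sin α − sin β))/8 = -9.745590, |c| > 1 → infeasible
Shortest: RSL with L = 19.177853 m ≈ 19.1779 m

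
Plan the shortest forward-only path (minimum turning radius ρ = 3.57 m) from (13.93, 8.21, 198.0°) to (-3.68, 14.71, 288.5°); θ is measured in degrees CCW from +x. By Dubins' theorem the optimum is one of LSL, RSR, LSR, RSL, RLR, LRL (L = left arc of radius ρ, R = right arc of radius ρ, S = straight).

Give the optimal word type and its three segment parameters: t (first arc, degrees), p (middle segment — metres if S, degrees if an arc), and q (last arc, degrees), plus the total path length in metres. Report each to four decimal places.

Let ψ = atan2(Δy, Δx) = atan2(6.50, -17.61) = 159.7405° be the start→goal bearing.
Normalize: d = |goal − start| / ρ = 18.771311/3.57 = 5.258070, α = (θ_start − ψ) mod 360° = 38.2595° = 0.667755 rad, β = (θ_goal − ψ) mod 360° = 128.7595° = 2.247278 rad.
Common terms: sin α = 0.619225, cos α = 0.785214, sin β = 0.779780, cos β = -0.626053, cos(α−β) = -0.008727, d² = 27.647302. Work in radians in the unit-radius frame; every candidate has L = ρ·(t + p + q).
LSL: p² = 2 + d² − 2cos(α−β) + 2d(sin α − sin β) = 27.976328; p = √p² = 5.289265; φ = atan2(cos β − cos α, d + sin α − sin β) = -0.270089 rad; t = (φ − α) mod 2π = 5.345342 rad, q = (β − φ) mod 2π = 2.517367 rad → L = 3.57·(5.345342 + 5.289265 + 2.517367) = 3.57·13.151974 = 46.952546 m
RSR: p² = 2 + d² − 2cos(α−β) + 2d(sin β − sin α) = 31.353182; p = √p² = 5.599391; φ = atan2(cos α − cos β, d − sin α + sin β) = 0.254787 rad; t = (α − φ) mod 2π = 0.412968 rad, q = (φ − β) mod 2π = 4.290695 rad → L = 3.57·(0.412968 + 5.599391 + 4.290695) = 3.57·10.303054 = 36.781901 m
LSR: p² = d² − 2 + 2cos(α−β) + 2d(sin α + sin β) = 40.341981; p = √p² = 6.351534; φ = atan2(−cos α − cos β, d + sin α + sin β) − atan2(−2, p) = 0.281152 rad; t = (φ − α) mod 2π = 5.896582 rad, q = (φ − β) mod 2π = 4.317059 rad → L = 3.57·(5.896582 + 6.351534 + 4.317059) = 3.57·16.565176 = 59.137677 m
RSL: p² = d² − 2 + 2cos(α−β) − 2d(sin α + sin β) = 10.917717; p = √p² = 3.304197; φ = atan2(cos α + cos β, d − sin α − sin β) − atan2(2, p) = -0.503081 rad; t = (α − φ) mod 2π = 1.170836 rad, q = (β − φ) mod 2π = 2.750358 rad → L = 3.57·(1.170836 + 3.304197 + 2.750358) = 3.57·7.225391 = 25.794645 m
RLR: c = (6 − d² + 2cos(α−β) + 2d(sin α − sin β))/8 = -2.919148, |c| > 1 → infeasible
LRL: c = (6 − d² + 2cos(α−β) − 2d(sin α − sin β))/8 = -2.497041, |c| > 1 → infeasible
Shortest: RSL with L = 25.794645 m ≈ 25.7946 m
Convert RSL to answer units (arcs ×180/π): t = 1.170836·180/π = 67.0839°, p = ρ·p = 3.57·3.304197 = 11.7960 m, q = 2.750358·180/π = 157.5839°, L = 25.7946 m.

RSL: t = 67.0839°, p = 11.7960 m, q = 157.5839°, L = 25.7946 m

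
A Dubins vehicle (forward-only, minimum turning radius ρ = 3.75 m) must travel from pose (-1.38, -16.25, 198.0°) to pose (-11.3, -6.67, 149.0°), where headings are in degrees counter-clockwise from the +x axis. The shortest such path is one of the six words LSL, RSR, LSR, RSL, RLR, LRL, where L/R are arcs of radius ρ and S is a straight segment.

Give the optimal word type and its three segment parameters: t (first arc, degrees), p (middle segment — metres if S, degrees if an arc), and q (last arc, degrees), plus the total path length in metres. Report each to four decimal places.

Let ψ = atan2(Δy, Δx) = atan2(9.58, -9.92) = 135.9989° be the start→goal bearing.
Normalize: d = |goal − start| / ρ = 13.790678/3.75 = 3.677514, α = (θ_start − ψ) mod 360° = 62.0011° = 1.082123 rad, β = (θ_goal − ψ) mod 360° = 13.0011° = 0.226912 rad.
Common terms: sin α = 0.882957, cos α = 0.469455, sin β = 0.224970, cos β = 0.974366, cos(α−β) = 0.656059, d² = 13.524110. Work in radians in the unit-radius frame; every candidate has L = ρ·(t + p + q).
LSL: p² = 2 + d² − 2cos(α−β) + 2d(sin α − sin β) = 19.051504; p = √p² = 4.364803; φ = atan2(cos β − cos α, d + sin α − sin β) = 0.115937 rad; t = (φ − α) mod 2π = 5.316999 rad, q = (β − φ) mod 2π = 0.110975 rad → L = 3.75·(5.316999 + 4.364803 + 0.110975) = 3.75·9.792777 = 36.722913 m
RSR: p² = 2 + d² − 2cos(α−β) + 2d(sin β − sin α) = 9.372480; p = √p² = 3.061451; φ = atan2(cos α − cos β, d − sin α + sin β) = -0.165682 rad; t = (α − φ) mod 2π = 1.247806 rad, q = (φ − β) mod 2π = 5.890591 rad → L = 3.75·(1.247806 + 3.061451 + 5.890591) = 3.75·10.199847 = 38.249427 m
LSR: p² = d² − 2 + 2cos(α−β) + 2d(sin α + sin β) = 20.985058; p = √p² = 4.580945; φ = atan2(−cos α − cos β, d + sin α + sin β) − atan2(−2, p) = 0.118621 rad; t = (φ − α) mod 2π = 5.319683 rad, q = (φ − β) mod 2π = 6.174895 rad → L = 3.75·(5.319683 + 4.580945 + 6.174895) = 3.75·16.075523 = 60.283213 m
RSL: p² = d² − 2 + 2cos(α−β) − 2d(sin α + sin β) = 4.687399; p = √p² = 2.165040; φ = atan2(cos α + cos β, d − sin α − sin β) − atan2(2, p) = -0.233869 rad; t = (α − φ) mod 2π = 1.315993 rad, q = (β − φ) mod 2π = 0.460781 rad → L = 3.75·(1.315993 + 2.165040 + 0.460781) = 3.75·3.941814 = 14.781803 m
RLR: c = (6 − d² + 2cos(α−β) + 2d(sin α − sin β))/8 = -0.171560; p = 2π − arccos c = 4.539976 rad; φ = atan2(cos α − cos β, d − sin α + sin β) = -0.165682 rad; t = (α − φ + p/2) mod 2π = 3.517794 rad, q = (α − β − t + p) mod 2π = 1.877394 rad → L = 3.75·(3.517794 + 4.539976 + 1.877394) = 3.75·9.935163 = 37.256863 m
LRL: c = (6 − d² + 2cos(α−β) − 2d(sin α − sin β))/8 = -1.381438, |c| > 1 → infeasible
Shortest: RSL with L = 14.781803 m ≈ 14.7818 m
Convert RSL to answer units (arcs ×180/π): t = 1.315993·180/π = 75.4008°, p = ρ·p = 3.75·2.165040 = 8.1189 m, q = 0.460781·180/π = 26.4008°, L = 14.7818 m.

RSL: t = 75.4008°, p = 8.1189 m, q = 26.4008°, L = 14.7818 m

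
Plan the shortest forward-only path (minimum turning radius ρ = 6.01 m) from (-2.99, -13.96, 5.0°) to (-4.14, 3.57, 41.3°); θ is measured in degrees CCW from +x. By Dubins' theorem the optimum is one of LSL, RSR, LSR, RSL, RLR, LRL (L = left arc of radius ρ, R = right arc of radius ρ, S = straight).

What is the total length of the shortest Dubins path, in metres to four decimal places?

49.5770 m

Let ψ = atan2(Δy, Δx) = atan2(17.53, -1.15) = 93.7533° be the start→goal bearing.
Normalize: d = |goal − start| / ρ = 17.567681/6.01 = 2.923075, α = (θ_start − ψ) mod 360° = 271.2467° = 4.734147 rad, β = (θ_goal − ψ) mod 360° = 307.5467° = 5.367702 rad.
Common terms: sin α = -0.999763, cos α = 0.021757, sin β = -0.792857, cos β = 0.609407, cos(α−β) = 0.805928, d² = 8.544367. Work in radians in the unit-radius frame; every candidate has L = ρ·(t + p + q).
LSL: p² = 2 + d² − 2cos(α−β) + 2d(sin α − sin β) = 7.722907; p = √p² = 2.779012; φ = atan2(cos β − cos α, d + sin α − sin β) = 0.213069 rad; t = (φ − α) mod 2π = 1.762107 rad, q = (β − φ) mod 2π = 5.154633 rad → L = 6.01·(1.762107 + 2.779012 + 5.154633) = 6.01·9.695752 = 58.271467 m
RSR: p² = 2 + d² − 2cos(α−β) + 2d(sin β − sin α) = 10.142115; p = √p² = 3.184669; φ = atan2(cos α − cos β, d − sin α + sin β) = -0.185588 rad; t = (α − φ) mod 2π = 4.919736 rad, q = (φ − β) mod 2π = 0.729895 rad → L = 6.01·(4.919736 + 3.184669 + 0.729895) = 6.01·8.834299 = 53.094140 m
LSR: p² = d² − 2 + 2cos(α−β) + 2d(sin α + sin β) = -2.323704 < 0 → infeasible
RSL: p² = d² − 2 + 2cos(α−β) − 2d(sin α + sin β) = 18.636152; p = √p² = 4.316961; φ = atan2(cos α + cos β, d − sin α − sin β) − atan2(2, p) = -0.300797 rad; t = (α − φ) mod 2π = 5.034945 rad, q = (β − φ) mod 2π = 5.668499 rad → L = 6.01·(5.034945 + 4.316961 + 5.668499) = 6.01·15.020405 = 90.272634 m
RLR: c = (6 − d² + 2cos(α−β) + 2d(sin α − sin β))/8 = -0.267764; p = 2π − arccos c = 4.441317 rad; φ = atan2(cos α − cos β, d − sin α + sin β) = -0.185588 rad; t = (α − φ + p/2) mod 2π = 0.857209 rad, q = (α − β − t + p) mod 2π = 2.950553 rad → L = 6.01·(0.857209 + 4.441317 + 2.950553) = 6.01·8.249080 = 49.576969 m
LRL: c = (6 − d² + 2cos(α−β) − 2d(sin α − sin β))/8 = 0.034637; p = 2π − arccos c = 4.747033 rad; φ = atan2(cos β − cos α, d + sin α − sin β) = 0.213069 rad; t = (φ − α + p/2) mod 2π = 4.135623 rad, q = (β − α − t + p) mod 2π = 1.244964 rad → L = 6.01·(4.135623 + 4.747033 + 1.244964) = 6.01·10.127620 = 60.866994 m
Shortest: RLR with L = 49.576969 m ≈ 49.5770 m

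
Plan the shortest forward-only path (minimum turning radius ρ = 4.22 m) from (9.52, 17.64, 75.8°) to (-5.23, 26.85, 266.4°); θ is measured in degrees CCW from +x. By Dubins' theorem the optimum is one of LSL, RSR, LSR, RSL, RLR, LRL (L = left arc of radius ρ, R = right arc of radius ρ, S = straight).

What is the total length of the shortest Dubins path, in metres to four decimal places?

24.2428 m

Let ψ = atan2(Δy, Δx) = atan2(9.21, -14.75) = 148.0191° be the start→goal bearing.
Normalize: d = |goal − start| / ρ = 17.389267/4.22 = 4.120679, α = (θ_start − ψ) mod 360° = 287.7809° = 5.022725 rad, β = (θ_goal − ψ) mod 360° = 118.3809° = 2.066137 rad.
Common terms: sin α = -0.952231, cos α = 0.305378, sin β = 0.879807, cos β = -0.475331, cos(α−β) = -0.982935, d² = 16.979998. Work in radians in the unit-radius frame; every candidate has L = ρ·(t + p + q).
LSL: p² = 2 + d² − 2cos(α−β) + 2d(sin α − sin β) = 5.847388; p = √p² = 2.418137; φ = atan2(cos β − cos α, d + sin α − sin β) = -0.328745 rad; t = (φ − α) mod 2π = 0.931715 rad, q = (β − φ) mod 2π = 2.394883 rad → L = 4.22·(0.931715 + 2.418137 + 2.394883) = 4.22·5.744735 = 24.242781 m
RSR: p² = 2 + d² − 2cos(α−β) + 2d(sin β − sin α) = 36.044350; p = √p² = 6.003695; φ = atan2(cos α − cos β, d − sin α + sin β) = 0.130408 rad; t = (α − φ) mod 2π = 4.892317 rad, q = (φ − β) mod 2π = 4.347456 rad → L = 4.22·(4.892317 + 6.003695 + 4.347456) = 4.22·15.243468 = 64.327434 m
LSR: p² = d² − 2 + 2cos(α−β) + 2d(sin α + sin β) = 12.417253; p = √p² = 3.523812; φ = atan2(−cos α − cos β, d + sin α + sin β) − atan2(−2, p) = 0.558187 rad; t = (φ − α) mod 2π = 1.818648 rad, q = (φ − β) mod 2π = 4.775236 rad → L = 4.22·(1.818648 + 3.523812 + 4.775236) = 4.22·10.117696 = 42.696677 m
RSL: p² = d² − 2 + 2cos(α−β) − 2d(sin α + sin β) = 13.611002; p = √p² = 3.689309; φ = atan2(cos α + cos β, d − sin α − sin β) − atan2(2, p) = -0.537272 rad; t = (α − φ) mod 2π = 5.559997 rad, q = (β − φ) mod 2π = 2.603410 rad → L = 4.22·(5.559997 + 3.689309 + 2.603410) = 4.22·11.852716 = 50.018461 m
RLR: c = (6 − d² + 2cos(α−β) + 2d(sin α − sin β))/8 = -3.505544, |c| > 1 → infeasible
LRL: c = (6 − d² + 2cos(α−β) − 2d(sin α − sin β))/8 = 0.269077; p = 2π − arccos c = 4.984823 rad; φ = atan2(cos β − cos α, d + sin α − sin β) = -0.328745 rad; t = (φ − α + p/2) mod 2π = 3.424127 rad, q = (β − α − t + p) mod 2π = 4.887294 rad → L = 4.22·(3.424127 + 4.984823 + 4.887294) = 4.22·13.296244 = 56.110148 m
Shortest: LSL with L = 24.242781 m ≈ 24.2428 m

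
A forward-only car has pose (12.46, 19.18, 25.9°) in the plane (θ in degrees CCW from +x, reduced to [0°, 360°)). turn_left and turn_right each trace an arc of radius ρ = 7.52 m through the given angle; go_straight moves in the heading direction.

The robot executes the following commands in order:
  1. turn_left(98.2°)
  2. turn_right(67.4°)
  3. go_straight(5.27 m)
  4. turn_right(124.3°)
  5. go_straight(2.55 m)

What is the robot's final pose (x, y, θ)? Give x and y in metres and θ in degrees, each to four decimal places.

set_pose: (x, y, θ) = (12.4600, 19.1800, 25.9000°), ρ = 7.52
turn_left(98.2°): centre at ρ to the left, rotate +98.2° → (15.4023, 30.1607, 124.1000°)
turn_right(67.4°): centre at ρ to the right, rotate −67.4° → (15.3440, 38.5053, 56.7000°)
go_straight(5.27): x += 5.27·cos θ, y += 5.27·sin θ → (18.2374, 42.9100, 56.7000°)
turn_right(124.3°): centre at ρ to the right, rotate −124.3° → (31.4752, 41.6470, -67.6000° ≡ 292.4000°)
go_straight(2.55): x += 2.55·cos θ, y += 2.55·sin θ → (32.4469, 39.2894, 292.4000°)

(32.4469, 39.2894, 292.4000°)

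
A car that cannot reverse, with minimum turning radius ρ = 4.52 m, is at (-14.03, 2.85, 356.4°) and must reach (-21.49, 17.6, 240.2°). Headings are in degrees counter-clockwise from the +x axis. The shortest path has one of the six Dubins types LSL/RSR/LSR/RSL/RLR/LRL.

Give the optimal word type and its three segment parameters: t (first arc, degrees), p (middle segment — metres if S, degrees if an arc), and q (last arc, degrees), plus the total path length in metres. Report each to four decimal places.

Let ψ = atan2(Δy, Δx) = atan2(14.75, -7.46) = 116.8286° be the start→goal bearing.
Normalize: d = |goal − start| / ρ = 16.529189/4.52 = 3.656900, α = (θ_start − ψ) mod 360° = 239.5714° = 4.181310 rad, β = (θ_goal − ψ) mod 360° = 123.3714° = 2.153237 rad.
Common terms: sin α = -0.862261, cos α = -0.506464, sin β = 0.835122, cos β = -0.550064, cos(α−β) = -0.441506, d² = 13.372920. Work in radians in the unit-radius frame; every candidate has L = ρ·(t + p + q).
LSL: p² = 2 + d² − 2cos(α−β) + 2d(sin α − sin β) = 3.841607; p = √p² = 1.960002; φ = atan2(cos β − cos α, d + sin α − sin β) = -0.022247 rad; t = (φ − α) mod 2π = 2.079629 rad, q = (β − φ) mod 2π = 2.175484 rad → L = 4.52·(2.079629 + 1.960002 + 2.175484) = 4.52·6.215115 = 28.092318 m
RSR: p² = 2 + d² − 2cos(α−β) + 2d(sin β − sin α) = 28.670256; p = √p² = 5.354461; φ = atan2(cos α − cos β, d − sin α + sin β) = 0.008143 rad; t = (α − φ) mod 2π = 4.173167 rad, q = (φ − β) mod 2π = 4.138091 rad → L = 4.52·(4.173167 + 5.354461 + 4.138091) = 4.52·13.665719 = 61.769051 m
LSR: p² = d² − 2 + 2cos(α−β) + 2d(sin α + sin β) = 10.291421; p = √p² = 3.208024; φ = atan2(−cos α − cos β, d + sin α + sin β) − atan2(−2, p) = 0.840722 rad; t = (φ − α) mod 2π = 2.942597 rad, q = (φ − β) mod 2π = 4.970670 rad → L = 4.52·(2.942597 + 3.208024 + 4.970670) = 4.52·11.121291 = 50.268237 m
RSL: p² = d² − 2 + 2cos(α−β) − 2d(sin α + sin β) = 10.688395; p = √p² = 3.269311; φ = atan2(cos α + cos β, d − sin α − sin β) − atan2(2, p) = -0.828304 rad; t = (α − φ) mod 2π = 5.009614 rad, q = (β − φ) mod 2π = 2.981541 rad → L = 4.52·(5.009614 + 3.269311 + 2.981541) = 4.52·11.260466 = 50.897306 m
RLR: c = (6 − d² + 2cos(α−β) + 2d(sin α − sin β))/8 = -2.583782, |c| > 1 → infeasible
LRL: c = (6 − d² + 2cos(α−β) − 2d(sin α − sin β))/8 = 0.519799; p = 2π − arccos c = 5.259005 rad; φ = atan2(cos β − cos α, d + sin α − sin β) = -0.022247 rad; t = (φ − α + p/2) mod 2π = 4.709131 rad, q = (β − α − t + p) mod 2π = 4.804987 rad → L = 4.52·(4.709131 + 5.259005 + 4.804987) = 4.52·14.773122 = 66.774513 m
Shortest: LSL with L = 28.092318 m ≈ 28.0923 m
Convert LSL to answer units (arcs ×180/π): t = 2.079629·180/π = 119.1539°, p = ρ·p = 4.52·1.960002 = 8.8592 m, q = 2.175484·180/π = 124.6461°, L = 28.0923 m.

LSL: t = 119.1539°, p = 8.8592 m, q = 124.6461°, L = 28.0923 m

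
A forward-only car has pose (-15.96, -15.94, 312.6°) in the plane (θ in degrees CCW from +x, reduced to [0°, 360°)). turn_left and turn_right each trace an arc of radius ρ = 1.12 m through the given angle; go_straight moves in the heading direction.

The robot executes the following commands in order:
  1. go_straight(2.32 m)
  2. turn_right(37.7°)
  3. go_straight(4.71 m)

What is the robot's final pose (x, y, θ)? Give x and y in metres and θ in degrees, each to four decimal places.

set_pose: (x, y, θ) = (-15.9600, -15.9400, 312.6000°), ρ = 1.12
go_straight(2.32): x += 2.32·cos θ, y += 2.32·sin θ → (-14.3896, -17.6477, 312.6000°)
turn_right(37.7°): centre at ρ to the right, rotate −37.7° → (-14.0982, -18.3102, 274.9000°)
go_straight(4.71): x += 4.71·cos θ, y += 4.71·sin θ → (-13.6959, -23.0030, 274.9000°)

(-13.6959, -23.0030, 274.9000°)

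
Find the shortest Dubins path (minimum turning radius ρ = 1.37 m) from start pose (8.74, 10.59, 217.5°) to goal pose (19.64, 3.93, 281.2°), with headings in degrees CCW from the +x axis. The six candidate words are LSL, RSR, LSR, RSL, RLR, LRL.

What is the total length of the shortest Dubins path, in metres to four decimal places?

14.5310 m

Let ψ = atan2(Δy, Δx) = atan2(-6.66, 10.90) = -31.4253° be the start→goal bearing.
Normalize: d = |goal − start| / ρ = 12.773629/1.37 = 9.323817, α = (θ_start − ψ) mod 360° = 248.9253° = 4.344566 rad, β = (θ_goal − ψ) mod 360° = 312.6253° = 5.456341 rad.
Common terms: sin α = -0.933112, cos α = -0.359585, sin β = -0.735798, cos β = 0.677201, cos(α−β) = 0.443071, d² = 86.933561. Work in radians in the unit-radius frame; every candidate has L = ρ·(t + p + q).
LSL: p² = 2 + d² − 2cos(α−β) + 2d(sin α − sin β) = 84.367970; p = √p² = 9.185204; φ = atan2(cos β − cos α, d + sin α − sin β) = 0.113117 rad; t = (φ − α) mod 2π = 2.051736 rad, q = (β − φ) mod 2π = 5.343224 rad → L = 1.37·(2.051736 + 9.185204 + 5.343224) = 1.37·16.580164 = 22.714825 m
RSR: p² = 2 + d² − 2cos(α−β) + 2d(sin β − sin α) = 91.726867; p = √p² = 9.577414; φ = atan2(cos α − cos β, d − sin α + sin β) = -0.108466 rad; t = (α − φ) mod 2π = 4.453032 rad, q = (φ − β) mod 2π = 0.718379 rad → L = 1.37·(4.453032 + 9.577414 + 0.718379) = 1.37·14.748825 = 20.205890 m
LSR: p² = d² − 2 + 2cos(α−β) + 2d(sin α + sin β) = 54.698472; p = √p² = 7.395842; φ = atan2(−cos α − cos β, d + sin α + sin β) − atan2(−2, p) = 0.222637 rad; t = (φ − α) mod 2π = 2.161256 rad, q = (φ − β) mod 2π = 1.049482 rad → L = 1.37·(2.161256 + 7.395842 + 1.049482) = 1.37·10.606579 = 14.531014 m
RSL: p² = d² − 2 + 2cos(α−β) − 2d(sin α + sin β) = 116.940934; p = √p² = 10.813923; φ = atan2(cos α + cos β, d − sin α − sin β) − atan2(2, p) = -0.153995 rad; t = (α − φ) mod 2π = 4.498561 rad, q = (β − φ) mod 2π = 5.610336 rad → L = 1.37·(4.498561 + 10.813923 + 5.610336) = 1.37·20.922820 = 28.664264 m
RLR: c = (6 − d² + 2cos(α−β) + 2d(sin α − sin β))/8 = -10.465858, |c| > 1 → infeasible
LRL: c = (6 − d² + 2cos(α−β) − 2d(sin α − sin β))/8 = -9.545996, |c| > 1 → infeasible
Shortest: LSR with L = 14.531014 m ≈ 14.5310 m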